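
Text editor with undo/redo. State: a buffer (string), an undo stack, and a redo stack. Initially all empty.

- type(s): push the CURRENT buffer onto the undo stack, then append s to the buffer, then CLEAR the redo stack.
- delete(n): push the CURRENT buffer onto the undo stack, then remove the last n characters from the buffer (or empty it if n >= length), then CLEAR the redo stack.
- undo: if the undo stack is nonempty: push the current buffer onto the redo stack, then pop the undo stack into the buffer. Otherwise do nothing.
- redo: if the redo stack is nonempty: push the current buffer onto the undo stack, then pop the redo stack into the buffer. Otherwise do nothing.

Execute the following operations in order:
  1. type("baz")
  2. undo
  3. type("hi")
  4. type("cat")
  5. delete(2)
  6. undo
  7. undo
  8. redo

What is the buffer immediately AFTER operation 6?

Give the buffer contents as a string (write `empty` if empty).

After op 1 (type): buf='baz' undo_depth=1 redo_depth=0
After op 2 (undo): buf='(empty)' undo_depth=0 redo_depth=1
After op 3 (type): buf='hi' undo_depth=1 redo_depth=0
After op 4 (type): buf='hicat' undo_depth=2 redo_depth=0
After op 5 (delete): buf='hic' undo_depth=3 redo_depth=0
After op 6 (undo): buf='hicat' undo_depth=2 redo_depth=1

Answer: hicat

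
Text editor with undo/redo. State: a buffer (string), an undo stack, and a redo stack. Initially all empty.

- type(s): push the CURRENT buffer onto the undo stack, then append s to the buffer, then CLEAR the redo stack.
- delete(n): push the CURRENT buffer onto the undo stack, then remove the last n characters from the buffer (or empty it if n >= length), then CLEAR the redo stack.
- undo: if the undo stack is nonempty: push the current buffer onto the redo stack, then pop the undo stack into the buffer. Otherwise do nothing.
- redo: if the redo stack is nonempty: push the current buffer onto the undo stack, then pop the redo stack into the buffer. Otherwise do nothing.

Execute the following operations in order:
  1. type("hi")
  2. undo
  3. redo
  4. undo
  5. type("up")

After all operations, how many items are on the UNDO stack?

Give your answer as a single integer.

Answer: 1

Derivation:
After op 1 (type): buf='hi' undo_depth=1 redo_depth=0
After op 2 (undo): buf='(empty)' undo_depth=0 redo_depth=1
After op 3 (redo): buf='hi' undo_depth=1 redo_depth=0
After op 4 (undo): buf='(empty)' undo_depth=0 redo_depth=1
After op 5 (type): buf='up' undo_depth=1 redo_depth=0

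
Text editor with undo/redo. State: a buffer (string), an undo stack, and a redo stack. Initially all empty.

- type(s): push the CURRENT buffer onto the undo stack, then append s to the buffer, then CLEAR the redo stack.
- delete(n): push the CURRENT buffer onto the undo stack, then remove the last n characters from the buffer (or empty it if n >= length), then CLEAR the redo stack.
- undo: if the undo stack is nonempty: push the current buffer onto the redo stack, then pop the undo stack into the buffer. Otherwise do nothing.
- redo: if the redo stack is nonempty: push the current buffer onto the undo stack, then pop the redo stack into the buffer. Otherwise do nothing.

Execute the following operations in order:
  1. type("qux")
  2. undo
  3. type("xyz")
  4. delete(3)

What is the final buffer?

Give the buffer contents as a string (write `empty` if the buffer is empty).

After op 1 (type): buf='qux' undo_depth=1 redo_depth=0
After op 2 (undo): buf='(empty)' undo_depth=0 redo_depth=1
After op 3 (type): buf='xyz' undo_depth=1 redo_depth=0
After op 4 (delete): buf='(empty)' undo_depth=2 redo_depth=0

Answer: empty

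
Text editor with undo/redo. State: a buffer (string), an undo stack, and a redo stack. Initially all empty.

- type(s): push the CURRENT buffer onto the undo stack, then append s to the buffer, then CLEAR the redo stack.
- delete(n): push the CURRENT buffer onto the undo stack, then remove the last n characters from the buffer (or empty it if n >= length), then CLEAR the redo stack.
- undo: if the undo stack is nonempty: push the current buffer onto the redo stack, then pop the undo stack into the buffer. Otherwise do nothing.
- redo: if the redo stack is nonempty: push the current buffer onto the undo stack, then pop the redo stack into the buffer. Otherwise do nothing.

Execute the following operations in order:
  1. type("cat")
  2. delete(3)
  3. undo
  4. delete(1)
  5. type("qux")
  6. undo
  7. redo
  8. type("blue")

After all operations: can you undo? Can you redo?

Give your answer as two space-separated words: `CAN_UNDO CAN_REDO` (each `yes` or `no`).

Answer: yes no

Derivation:
After op 1 (type): buf='cat' undo_depth=1 redo_depth=0
After op 2 (delete): buf='(empty)' undo_depth=2 redo_depth=0
After op 3 (undo): buf='cat' undo_depth=1 redo_depth=1
After op 4 (delete): buf='ca' undo_depth=2 redo_depth=0
After op 5 (type): buf='caqux' undo_depth=3 redo_depth=0
After op 6 (undo): buf='ca' undo_depth=2 redo_depth=1
After op 7 (redo): buf='caqux' undo_depth=3 redo_depth=0
After op 8 (type): buf='caquxblue' undo_depth=4 redo_depth=0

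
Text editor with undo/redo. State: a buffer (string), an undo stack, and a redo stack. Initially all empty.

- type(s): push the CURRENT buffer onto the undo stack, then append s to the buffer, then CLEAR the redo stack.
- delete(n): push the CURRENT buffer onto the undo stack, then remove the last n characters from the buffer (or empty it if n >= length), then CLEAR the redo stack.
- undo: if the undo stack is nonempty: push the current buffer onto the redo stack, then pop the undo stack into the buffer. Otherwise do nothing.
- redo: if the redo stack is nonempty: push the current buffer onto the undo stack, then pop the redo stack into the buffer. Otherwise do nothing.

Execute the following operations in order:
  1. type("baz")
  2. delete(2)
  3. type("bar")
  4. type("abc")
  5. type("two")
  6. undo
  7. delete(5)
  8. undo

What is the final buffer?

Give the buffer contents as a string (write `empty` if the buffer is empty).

After op 1 (type): buf='baz' undo_depth=1 redo_depth=0
After op 2 (delete): buf='b' undo_depth=2 redo_depth=0
After op 3 (type): buf='bbar' undo_depth=3 redo_depth=0
After op 4 (type): buf='bbarabc' undo_depth=4 redo_depth=0
After op 5 (type): buf='bbarabctwo' undo_depth=5 redo_depth=0
After op 6 (undo): buf='bbarabc' undo_depth=4 redo_depth=1
After op 7 (delete): buf='bb' undo_depth=5 redo_depth=0
After op 8 (undo): buf='bbarabc' undo_depth=4 redo_depth=1

Answer: bbarabc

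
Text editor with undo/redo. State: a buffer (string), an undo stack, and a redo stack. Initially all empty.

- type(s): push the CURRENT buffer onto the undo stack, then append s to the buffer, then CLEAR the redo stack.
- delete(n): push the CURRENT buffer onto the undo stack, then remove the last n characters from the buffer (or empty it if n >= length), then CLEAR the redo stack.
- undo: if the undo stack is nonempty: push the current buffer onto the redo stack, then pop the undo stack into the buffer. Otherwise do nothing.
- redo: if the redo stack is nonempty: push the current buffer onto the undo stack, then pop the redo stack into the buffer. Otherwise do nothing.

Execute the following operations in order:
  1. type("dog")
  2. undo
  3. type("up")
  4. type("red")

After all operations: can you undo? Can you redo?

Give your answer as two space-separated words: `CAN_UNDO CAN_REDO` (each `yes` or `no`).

Answer: yes no

Derivation:
After op 1 (type): buf='dog' undo_depth=1 redo_depth=0
After op 2 (undo): buf='(empty)' undo_depth=0 redo_depth=1
After op 3 (type): buf='up' undo_depth=1 redo_depth=0
After op 4 (type): buf='upred' undo_depth=2 redo_depth=0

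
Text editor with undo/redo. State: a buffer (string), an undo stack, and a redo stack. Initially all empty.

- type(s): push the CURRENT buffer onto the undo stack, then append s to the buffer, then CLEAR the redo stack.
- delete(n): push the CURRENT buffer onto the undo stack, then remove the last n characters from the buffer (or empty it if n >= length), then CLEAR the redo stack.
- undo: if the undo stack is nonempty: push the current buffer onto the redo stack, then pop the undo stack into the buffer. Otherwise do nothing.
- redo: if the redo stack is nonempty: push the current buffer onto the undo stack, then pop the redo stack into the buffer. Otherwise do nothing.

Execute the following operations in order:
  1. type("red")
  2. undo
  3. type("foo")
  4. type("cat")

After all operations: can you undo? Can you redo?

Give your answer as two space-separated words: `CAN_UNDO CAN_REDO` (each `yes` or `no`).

After op 1 (type): buf='red' undo_depth=1 redo_depth=0
After op 2 (undo): buf='(empty)' undo_depth=0 redo_depth=1
After op 3 (type): buf='foo' undo_depth=1 redo_depth=0
After op 4 (type): buf='foocat' undo_depth=2 redo_depth=0

Answer: yes no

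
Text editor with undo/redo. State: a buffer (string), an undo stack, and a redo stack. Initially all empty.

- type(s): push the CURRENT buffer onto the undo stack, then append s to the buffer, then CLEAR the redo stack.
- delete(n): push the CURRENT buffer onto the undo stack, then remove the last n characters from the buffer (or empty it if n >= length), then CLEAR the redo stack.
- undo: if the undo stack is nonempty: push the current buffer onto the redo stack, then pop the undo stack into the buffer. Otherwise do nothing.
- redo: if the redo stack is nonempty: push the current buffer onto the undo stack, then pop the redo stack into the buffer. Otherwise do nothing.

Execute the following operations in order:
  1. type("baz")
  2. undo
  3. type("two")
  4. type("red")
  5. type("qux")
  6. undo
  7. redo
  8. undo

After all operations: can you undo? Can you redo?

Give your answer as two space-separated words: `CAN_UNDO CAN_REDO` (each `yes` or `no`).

Answer: yes yes

Derivation:
After op 1 (type): buf='baz' undo_depth=1 redo_depth=0
After op 2 (undo): buf='(empty)' undo_depth=0 redo_depth=1
After op 3 (type): buf='two' undo_depth=1 redo_depth=0
After op 4 (type): buf='twored' undo_depth=2 redo_depth=0
After op 5 (type): buf='tworedqux' undo_depth=3 redo_depth=0
After op 6 (undo): buf='twored' undo_depth=2 redo_depth=1
After op 7 (redo): buf='tworedqux' undo_depth=3 redo_depth=0
After op 8 (undo): buf='twored' undo_depth=2 redo_depth=1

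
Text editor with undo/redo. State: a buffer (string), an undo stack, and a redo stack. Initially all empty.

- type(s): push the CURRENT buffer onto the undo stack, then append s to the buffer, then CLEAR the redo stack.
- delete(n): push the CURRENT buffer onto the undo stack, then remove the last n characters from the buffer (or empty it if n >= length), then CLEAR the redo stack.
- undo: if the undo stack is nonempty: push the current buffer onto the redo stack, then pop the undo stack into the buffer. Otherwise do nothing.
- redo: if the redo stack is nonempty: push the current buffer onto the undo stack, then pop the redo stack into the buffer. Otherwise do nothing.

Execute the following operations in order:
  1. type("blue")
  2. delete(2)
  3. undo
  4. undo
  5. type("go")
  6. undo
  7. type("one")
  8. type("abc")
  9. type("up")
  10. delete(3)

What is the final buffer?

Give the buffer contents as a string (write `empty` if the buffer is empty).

After op 1 (type): buf='blue' undo_depth=1 redo_depth=0
After op 2 (delete): buf='bl' undo_depth=2 redo_depth=0
After op 3 (undo): buf='blue' undo_depth=1 redo_depth=1
After op 4 (undo): buf='(empty)' undo_depth=0 redo_depth=2
After op 5 (type): buf='go' undo_depth=1 redo_depth=0
After op 6 (undo): buf='(empty)' undo_depth=0 redo_depth=1
After op 7 (type): buf='one' undo_depth=1 redo_depth=0
After op 8 (type): buf='oneabc' undo_depth=2 redo_depth=0
After op 9 (type): buf='oneabcup' undo_depth=3 redo_depth=0
After op 10 (delete): buf='oneab' undo_depth=4 redo_depth=0

Answer: oneab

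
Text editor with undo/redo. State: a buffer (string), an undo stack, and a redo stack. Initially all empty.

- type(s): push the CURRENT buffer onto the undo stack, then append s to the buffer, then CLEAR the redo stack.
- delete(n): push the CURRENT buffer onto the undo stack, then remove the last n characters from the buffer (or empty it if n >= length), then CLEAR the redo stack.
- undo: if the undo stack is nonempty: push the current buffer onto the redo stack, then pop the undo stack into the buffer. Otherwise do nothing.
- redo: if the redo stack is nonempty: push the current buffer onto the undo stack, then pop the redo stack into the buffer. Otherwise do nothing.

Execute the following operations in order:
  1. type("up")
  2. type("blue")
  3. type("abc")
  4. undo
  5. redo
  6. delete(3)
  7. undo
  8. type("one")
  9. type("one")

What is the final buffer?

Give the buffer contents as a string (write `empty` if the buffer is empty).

After op 1 (type): buf='up' undo_depth=1 redo_depth=0
After op 2 (type): buf='upblue' undo_depth=2 redo_depth=0
After op 3 (type): buf='upblueabc' undo_depth=3 redo_depth=0
After op 4 (undo): buf='upblue' undo_depth=2 redo_depth=1
After op 5 (redo): buf='upblueabc' undo_depth=3 redo_depth=0
After op 6 (delete): buf='upblue' undo_depth=4 redo_depth=0
After op 7 (undo): buf='upblueabc' undo_depth=3 redo_depth=1
After op 8 (type): buf='upblueabcone' undo_depth=4 redo_depth=0
After op 9 (type): buf='upblueabconeone' undo_depth=5 redo_depth=0

Answer: upblueabconeone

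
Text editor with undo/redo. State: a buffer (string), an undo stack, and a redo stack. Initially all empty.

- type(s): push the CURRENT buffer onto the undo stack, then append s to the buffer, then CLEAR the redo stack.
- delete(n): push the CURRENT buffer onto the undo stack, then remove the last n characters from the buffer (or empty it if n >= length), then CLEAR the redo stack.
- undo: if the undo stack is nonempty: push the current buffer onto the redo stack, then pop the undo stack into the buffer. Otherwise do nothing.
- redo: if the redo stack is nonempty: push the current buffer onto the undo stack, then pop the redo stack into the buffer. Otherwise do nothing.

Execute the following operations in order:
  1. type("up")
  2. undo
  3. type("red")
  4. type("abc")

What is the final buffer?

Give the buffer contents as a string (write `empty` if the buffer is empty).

After op 1 (type): buf='up' undo_depth=1 redo_depth=0
After op 2 (undo): buf='(empty)' undo_depth=0 redo_depth=1
After op 3 (type): buf='red' undo_depth=1 redo_depth=0
After op 4 (type): buf='redabc' undo_depth=2 redo_depth=0

Answer: redabc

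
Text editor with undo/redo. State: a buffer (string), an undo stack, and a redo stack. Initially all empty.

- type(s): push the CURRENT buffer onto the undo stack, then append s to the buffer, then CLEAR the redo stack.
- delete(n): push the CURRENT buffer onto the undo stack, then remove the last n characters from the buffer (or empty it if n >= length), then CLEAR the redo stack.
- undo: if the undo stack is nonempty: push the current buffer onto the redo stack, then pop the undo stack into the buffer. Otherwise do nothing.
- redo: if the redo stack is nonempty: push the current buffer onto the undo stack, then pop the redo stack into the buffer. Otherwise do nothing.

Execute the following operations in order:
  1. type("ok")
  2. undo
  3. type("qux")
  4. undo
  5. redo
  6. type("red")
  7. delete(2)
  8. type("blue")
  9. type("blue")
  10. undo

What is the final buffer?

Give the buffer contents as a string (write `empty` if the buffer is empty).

After op 1 (type): buf='ok' undo_depth=1 redo_depth=0
After op 2 (undo): buf='(empty)' undo_depth=0 redo_depth=1
After op 3 (type): buf='qux' undo_depth=1 redo_depth=0
After op 4 (undo): buf='(empty)' undo_depth=0 redo_depth=1
After op 5 (redo): buf='qux' undo_depth=1 redo_depth=0
After op 6 (type): buf='quxred' undo_depth=2 redo_depth=0
After op 7 (delete): buf='quxr' undo_depth=3 redo_depth=0
After op 8 (type): buf='quxrblue' undo_depth=4 redo_depth=0
After op 9 (type): buf='quxrblueblue' undo_depth=5 redo_depth=0
After op 10 (undo): buf='quxrblue' undo_depth=4 redo_depth=1

Answer: quxrblue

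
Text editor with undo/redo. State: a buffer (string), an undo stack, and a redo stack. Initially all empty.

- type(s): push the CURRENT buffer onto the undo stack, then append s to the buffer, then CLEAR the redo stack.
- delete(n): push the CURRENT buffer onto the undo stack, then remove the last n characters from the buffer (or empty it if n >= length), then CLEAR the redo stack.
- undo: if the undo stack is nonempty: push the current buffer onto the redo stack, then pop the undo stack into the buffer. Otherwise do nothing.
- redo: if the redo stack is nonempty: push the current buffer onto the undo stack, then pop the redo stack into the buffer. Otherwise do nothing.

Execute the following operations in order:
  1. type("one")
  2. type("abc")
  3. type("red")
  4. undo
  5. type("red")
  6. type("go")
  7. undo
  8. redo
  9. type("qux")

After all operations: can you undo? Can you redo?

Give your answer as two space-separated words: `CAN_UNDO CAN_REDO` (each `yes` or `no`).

Answer: yes no

Derivation:
After op 1 (type): buf='one' undo_depth=1 redo_depth=0
After op 2 (type): buf='oneabc' undo_depth=2 redo_depth=0
After op 3 (type): buf='oneabcred' undo_depth=3 redo_depth=0
After op 4 (undo): buf='oneabc' undo_depth=2 redo_depth=1
After op 5 (type): buf='oneabcred' undo_depth=3 redo_depth=0
After op 6 (type): buf='oneabcredgo' undo_depth=4 redo_depth=0
After op 7 (undo): buf='oneabcred' undo_depth=3 redo_depth=1
After op 8 (redo): buf='oneabcredgo' undo_depth=4 redo_depth=0
After op 9 (type): buf='oneabcredgoqux' undo_depth=5 redo_depth=0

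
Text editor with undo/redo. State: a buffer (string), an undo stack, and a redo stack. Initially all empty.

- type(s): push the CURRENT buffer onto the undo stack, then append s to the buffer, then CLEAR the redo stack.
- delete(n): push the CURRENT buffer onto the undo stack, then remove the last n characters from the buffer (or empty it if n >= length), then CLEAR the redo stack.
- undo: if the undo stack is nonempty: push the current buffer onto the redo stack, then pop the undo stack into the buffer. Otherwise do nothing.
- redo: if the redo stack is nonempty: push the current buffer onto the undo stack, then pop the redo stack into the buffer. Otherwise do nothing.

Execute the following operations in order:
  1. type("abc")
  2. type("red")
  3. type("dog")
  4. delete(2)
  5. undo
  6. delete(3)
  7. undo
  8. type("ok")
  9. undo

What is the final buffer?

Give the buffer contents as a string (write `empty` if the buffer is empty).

Answer: abcreddog

Derivation:
After op 1 (type): buf='abc' undo_depth=1 redo_depth=0
After op 2 (type): buf='abcred' undo_depth=2 redo_depth=0
After op 3 (type): buf='abcreddog' undo_depth=3 redo_depth=0
After op 4 (delete): buf='abcredd' undo_depth=4 redo_depth=0
After op 5 (undo): buf='abcreddog' undo_depth=3 redo_depth=1
After op 6 (delete): buf='abcred' undo_depth=4 redo_depth=0
After op 7 (undo): buf='abcreddog' undo_depth=3 redo_depth=1
After op 8 (type): buf='abcreddogok' undo_depth=4 redo_depth=0
After op 9 (undo): buf='abcreddog' undo_depth=3 redo_depth=1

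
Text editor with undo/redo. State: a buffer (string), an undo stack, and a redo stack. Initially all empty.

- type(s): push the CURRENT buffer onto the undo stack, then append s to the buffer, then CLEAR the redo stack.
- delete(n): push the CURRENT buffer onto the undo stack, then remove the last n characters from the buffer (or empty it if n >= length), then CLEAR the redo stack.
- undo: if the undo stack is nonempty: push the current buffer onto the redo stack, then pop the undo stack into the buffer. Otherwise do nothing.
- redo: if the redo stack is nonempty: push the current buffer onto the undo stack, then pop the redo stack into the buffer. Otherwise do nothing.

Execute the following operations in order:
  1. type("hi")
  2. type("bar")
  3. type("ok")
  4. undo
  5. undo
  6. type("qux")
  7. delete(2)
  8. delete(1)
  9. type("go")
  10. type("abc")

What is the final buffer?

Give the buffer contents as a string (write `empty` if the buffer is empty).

Answer: higoabc

Derivation:
After op 1 (type): buf='hi' undo_depth=1 redo_depth=0
After op 2 (type): buf='hibar' undo_depth=2 redo_depth=0
After op 3 (type): buf='hibarok' undo_depth=3 redo_depth=0
After op 4 (undo): buf='hibar' undo_depth=2 redo_depth=1
After op 5 (undo): buf='hi' undo_depth=1 redo_depth=2
After op 6 (type): buf='hiqux' undo_depth=2 redo_depth=0
After op 7 (delete): buf='hiq' undo_depth=3 redo_depth=0
After op 8 (delete): buf='hi' undo_depth=4 redo_depth=0
After op 9 (type): buf='higo' undo_depth=5 redo_depth=0
After op 10 (type): buf='higoabc' undo_depth=6 redo_depth=0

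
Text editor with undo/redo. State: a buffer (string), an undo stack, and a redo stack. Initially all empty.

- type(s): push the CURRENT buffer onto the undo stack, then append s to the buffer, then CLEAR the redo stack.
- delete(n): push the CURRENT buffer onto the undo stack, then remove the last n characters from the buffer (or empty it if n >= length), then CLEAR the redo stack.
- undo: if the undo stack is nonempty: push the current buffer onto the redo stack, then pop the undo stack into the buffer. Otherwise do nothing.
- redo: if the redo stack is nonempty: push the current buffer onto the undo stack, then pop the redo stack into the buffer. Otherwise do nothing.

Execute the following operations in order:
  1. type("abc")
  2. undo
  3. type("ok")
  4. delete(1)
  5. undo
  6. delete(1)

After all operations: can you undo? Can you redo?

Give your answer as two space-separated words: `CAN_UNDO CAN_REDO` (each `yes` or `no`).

Answer: yes no

Derivation:
After op 1 (type): buf='abc' undo_depth=1 redo_depth=0
After op 2 (undo): buf='(empty)' undo_depth=0 redo_depth=1
After op 3 (type): buf='ok' undo_depth=1 redo_depth=0
After op 4 (delete): buf='o' undo_depth=2 redo_depth=0
After op 5 (undo): buf='ok' undo_depth=1 redo_depth=1
After op 6 (delete): buf='o' undo_depth=2 redo_depth=0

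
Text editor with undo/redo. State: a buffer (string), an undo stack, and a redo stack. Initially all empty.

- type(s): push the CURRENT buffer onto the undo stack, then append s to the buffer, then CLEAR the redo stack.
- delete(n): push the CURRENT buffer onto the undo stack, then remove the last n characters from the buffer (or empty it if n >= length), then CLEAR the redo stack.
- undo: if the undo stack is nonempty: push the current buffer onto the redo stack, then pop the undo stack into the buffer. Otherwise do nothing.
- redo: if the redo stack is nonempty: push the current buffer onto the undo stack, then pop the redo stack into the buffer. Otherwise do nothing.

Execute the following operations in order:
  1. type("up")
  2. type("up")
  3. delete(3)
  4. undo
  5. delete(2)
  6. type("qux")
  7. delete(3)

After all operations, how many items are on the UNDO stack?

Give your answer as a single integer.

After op 1 (type): buf='up' undo_depth=1 redo_depth=0
After op 2 (type): buf='upup' undo_depth=2 redo_depth=0
After op 3 (delete): buf='u' undo_depth=3 redo_depth=0
After op 4 (undo): buf='upup' undo_depth=2 redo_depth=1
After op 5 (delete): buf='up' undo_depth=3 redo_depth=0
After op 6 (type): buf='upqux' undo_depth=4 redo_depth=0
After op 7 (delete): buf='up' undo_depth=5 redo_depth=0

Answer: 5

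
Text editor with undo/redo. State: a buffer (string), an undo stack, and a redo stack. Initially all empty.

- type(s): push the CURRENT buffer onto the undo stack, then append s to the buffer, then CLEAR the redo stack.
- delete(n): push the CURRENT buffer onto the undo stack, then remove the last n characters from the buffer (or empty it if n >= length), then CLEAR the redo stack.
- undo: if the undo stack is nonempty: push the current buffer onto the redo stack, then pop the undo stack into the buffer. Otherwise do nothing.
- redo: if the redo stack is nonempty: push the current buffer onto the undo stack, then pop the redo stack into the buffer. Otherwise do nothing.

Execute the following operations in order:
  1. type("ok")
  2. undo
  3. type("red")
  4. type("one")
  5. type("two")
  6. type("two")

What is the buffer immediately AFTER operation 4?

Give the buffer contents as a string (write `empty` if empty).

Answer: redone

Derivation:
After op 1 (type): buf='ok' undo_depth=1 redo_depth=0
After op 2 (undo): buf='(empty)' undo_depth=0 redo_depth=1
After op 3 (type): buf='red' undo_depth=1 redo_depth=0
After op 4 (type): buf='redone' undo_depth=2 redo_depth=0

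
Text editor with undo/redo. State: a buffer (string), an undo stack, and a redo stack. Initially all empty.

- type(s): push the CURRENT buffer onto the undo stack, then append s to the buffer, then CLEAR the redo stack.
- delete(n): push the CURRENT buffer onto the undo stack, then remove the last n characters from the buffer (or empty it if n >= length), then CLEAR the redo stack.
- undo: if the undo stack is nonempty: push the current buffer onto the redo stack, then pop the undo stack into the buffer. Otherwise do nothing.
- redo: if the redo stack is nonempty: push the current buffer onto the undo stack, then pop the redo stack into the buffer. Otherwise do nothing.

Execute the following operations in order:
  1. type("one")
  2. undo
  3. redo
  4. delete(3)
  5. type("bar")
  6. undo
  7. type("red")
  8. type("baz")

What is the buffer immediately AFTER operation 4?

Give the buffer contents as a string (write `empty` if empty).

Answer: empty

Derivation:
After op 1 (type): buf='one' undo_depth=1 redo_depth=0
After op 2 (undo): buf='(empty)' undo_depth=0 redo_depth=1
After op 3 (redo): buf='one' undo_depth=1 redo_depth=0
After op 4 (delete): buf='(empty)' undo_depth=2 redo_depth=0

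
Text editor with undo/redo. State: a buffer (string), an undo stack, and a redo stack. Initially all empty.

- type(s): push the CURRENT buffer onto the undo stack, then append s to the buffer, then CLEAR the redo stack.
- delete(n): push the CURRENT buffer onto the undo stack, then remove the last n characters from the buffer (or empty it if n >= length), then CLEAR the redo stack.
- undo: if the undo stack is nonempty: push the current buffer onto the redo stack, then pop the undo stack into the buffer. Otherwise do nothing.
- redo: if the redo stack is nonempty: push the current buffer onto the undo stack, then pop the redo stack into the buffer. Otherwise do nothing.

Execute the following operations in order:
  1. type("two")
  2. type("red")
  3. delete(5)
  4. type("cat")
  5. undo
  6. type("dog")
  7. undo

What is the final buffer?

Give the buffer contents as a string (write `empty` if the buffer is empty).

Answer: t

Derivation:
After op 1 (type): buf='two' undo_depth=1 redo_depth=0
After op 2 (type): buf='twored' undo_depth=2 redo_depth=0
After op 3 (delete): buf='t' undo_depth=3 redo_depth=0
After op 4 (type): buf='tcat' undo_depth=4 redo_depth=0
After op 5 (undo): buf='t' undo_depth=3 redo_depth=1
After op 6 (type): buf='tdog' undo_depth=4 redo_depth=0
After op 7 (undo): buf='t' undo_depth=3 redo_depth=1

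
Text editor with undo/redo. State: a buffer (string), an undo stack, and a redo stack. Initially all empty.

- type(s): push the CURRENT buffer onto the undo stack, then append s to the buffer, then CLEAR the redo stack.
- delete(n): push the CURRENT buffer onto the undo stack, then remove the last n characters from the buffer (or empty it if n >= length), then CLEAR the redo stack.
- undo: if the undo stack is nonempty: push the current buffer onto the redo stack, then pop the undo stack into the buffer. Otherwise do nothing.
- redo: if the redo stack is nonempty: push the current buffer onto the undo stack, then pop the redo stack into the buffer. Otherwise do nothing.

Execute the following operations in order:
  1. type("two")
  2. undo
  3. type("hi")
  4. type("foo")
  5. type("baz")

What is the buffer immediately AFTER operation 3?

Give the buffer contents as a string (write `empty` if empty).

Answer: hi

Derivation:
After op 1 (type): buf='two' undo_depth=1 redo_depth=0
After op 2 (undo): buf='(empty)' undo_depth=0 redo_depth=1
After op 3 (type): buf='hi' undo_depth=1 redo_depth=0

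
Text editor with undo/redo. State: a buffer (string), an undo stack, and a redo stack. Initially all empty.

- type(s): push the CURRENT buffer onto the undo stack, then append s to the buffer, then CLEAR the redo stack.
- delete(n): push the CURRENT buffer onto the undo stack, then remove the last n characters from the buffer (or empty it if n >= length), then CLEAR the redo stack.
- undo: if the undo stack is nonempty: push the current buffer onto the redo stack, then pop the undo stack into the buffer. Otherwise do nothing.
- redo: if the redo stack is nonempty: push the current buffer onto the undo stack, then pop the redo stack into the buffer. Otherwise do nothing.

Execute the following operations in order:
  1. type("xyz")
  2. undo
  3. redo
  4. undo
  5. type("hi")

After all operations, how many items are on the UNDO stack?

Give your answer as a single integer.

After op 1 (type): buf='xyz' undo_depth=1 redo_depth=0
After op 2 (undo): buf='(empty)' undo_depth=0 redo_depth=1
After op 3 (redo): buf='xyz' undo_depth=1 redo_depth=0
After op 4 (undo): buf='(empty)' undo_depth=0 redo_depth=1
After op 5 (type): buf='hi' undo_depth=1 redo_depth=0

Answer: 1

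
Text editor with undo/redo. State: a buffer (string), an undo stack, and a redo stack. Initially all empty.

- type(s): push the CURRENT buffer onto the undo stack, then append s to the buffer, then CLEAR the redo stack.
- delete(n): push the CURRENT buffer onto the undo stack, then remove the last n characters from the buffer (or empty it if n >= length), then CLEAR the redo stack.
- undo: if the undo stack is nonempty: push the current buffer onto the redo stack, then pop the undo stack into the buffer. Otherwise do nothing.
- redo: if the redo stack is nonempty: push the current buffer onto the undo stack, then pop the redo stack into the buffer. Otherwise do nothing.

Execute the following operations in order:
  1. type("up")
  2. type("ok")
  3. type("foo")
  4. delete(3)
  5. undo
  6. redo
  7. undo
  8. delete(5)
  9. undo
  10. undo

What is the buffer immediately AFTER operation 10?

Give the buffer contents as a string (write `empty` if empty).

Answer: upok

Derivation:
After op 1 (type): buf='up' undo_depth=1 redo_depth=0
After op 2 (type): buf='upok' undo_depth=2 redo_depth=0
After op 3 (type): buf='upokfoo' undo_depth=3 redo_depth=0
After op 4 (delete): buf='upok' undo_depth=4 redo_depth=0
After op 5 (undo): buf='upokfoo' undo_depth=3 redo_depth=1
After op 6 (redo): buf='upok' undo_depth=4 redo_depth=0
After op 7 (undo): buf='upokfoo' undo_depth=3 redo_depth=1
After op 8 (delete): buf='up' undo_depth=4 redo_depth=0
After op 9 (undo): buf='upokfoo' undo_depth=3 redo_depth=1
After op 10 (undo): buf='upok' undo_depth=2 redo_depth=2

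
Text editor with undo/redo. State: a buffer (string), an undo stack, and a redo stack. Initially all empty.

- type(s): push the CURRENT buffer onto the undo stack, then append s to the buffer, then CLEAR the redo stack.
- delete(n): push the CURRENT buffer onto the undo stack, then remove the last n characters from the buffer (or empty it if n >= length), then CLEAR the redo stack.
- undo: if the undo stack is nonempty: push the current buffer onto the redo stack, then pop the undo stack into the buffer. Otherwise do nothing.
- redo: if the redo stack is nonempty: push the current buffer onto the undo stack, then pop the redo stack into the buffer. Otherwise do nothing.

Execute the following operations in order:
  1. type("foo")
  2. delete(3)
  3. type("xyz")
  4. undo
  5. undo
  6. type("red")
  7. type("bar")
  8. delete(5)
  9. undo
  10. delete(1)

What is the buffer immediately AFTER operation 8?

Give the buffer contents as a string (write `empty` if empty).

After op 1 (type): buf='foo' undo_depth=1 redo_depth=0
After op 2 (delete): buf='(empty)' undo_depth=2 redo_depth=0
After op 3 (type): buf='xyz' undo_depth=3 redo_depth=0
After op 4 (undo): buf='(empty)' undo_depth=2 redo_depth=1
After op 5 (undo): buf='foo' undo_depth=1 redo_depth=2
After op 6 (type): buf='foored' undo_depth=2 redo_depth=0
After op 7 (type): buf='fooredbar' undo_depth=3 redo_depth=0
After op 8 (delete): buf='foor' undo_depth=4 redo_depth=0

Answer: foor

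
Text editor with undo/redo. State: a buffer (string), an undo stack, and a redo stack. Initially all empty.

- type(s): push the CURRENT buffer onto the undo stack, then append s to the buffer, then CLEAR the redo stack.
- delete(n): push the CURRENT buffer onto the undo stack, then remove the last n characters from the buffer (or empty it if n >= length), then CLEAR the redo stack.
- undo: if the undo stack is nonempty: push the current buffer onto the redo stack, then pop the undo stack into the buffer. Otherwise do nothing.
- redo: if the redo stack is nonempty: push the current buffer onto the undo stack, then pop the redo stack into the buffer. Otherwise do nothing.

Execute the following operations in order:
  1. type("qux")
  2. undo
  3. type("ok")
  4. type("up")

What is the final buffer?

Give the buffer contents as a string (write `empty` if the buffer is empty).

Answer: okup

Derivation:
After op 1 (type): buf='qux' undo_depth=1 redo_depth=0
After op 2 (undo): buf='(empty)' undo_depth=0 redo_depth=1
After op 3 (type): buf='ok' undo_depth=1 redo_depth=0
After op 4 (type): buf='okup' undo_depth=2 redo_depth=0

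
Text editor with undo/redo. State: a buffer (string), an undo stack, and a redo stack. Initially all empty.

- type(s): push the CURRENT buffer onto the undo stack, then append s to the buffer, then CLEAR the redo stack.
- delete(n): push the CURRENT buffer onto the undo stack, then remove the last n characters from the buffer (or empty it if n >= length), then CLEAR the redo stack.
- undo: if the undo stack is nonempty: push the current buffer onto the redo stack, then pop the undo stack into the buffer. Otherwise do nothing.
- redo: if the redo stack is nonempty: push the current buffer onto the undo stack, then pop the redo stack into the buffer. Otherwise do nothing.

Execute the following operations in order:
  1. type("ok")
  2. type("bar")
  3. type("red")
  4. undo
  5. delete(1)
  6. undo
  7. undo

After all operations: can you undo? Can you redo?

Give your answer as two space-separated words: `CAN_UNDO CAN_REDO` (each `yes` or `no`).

Answer: yes yes

Derivation:
After op 1 (type): buf='ok' undo_depth=1 redo_depth=0
After op 2 (type): buf='okbar' undo_depth=2 redo_depth=0
After op 3 (type): buf='okbarred' undo_depth=3 redo_depth=0
After op 4 (undo): buf='okbar' undo_depth=2 redo_depth=1
After op 5 (delete): buf='okba' undo_depth=3 redo_depth=0
After op 6 (undo): buf='okbar' undo_depth=2 redo_depth=1
After op 7 (undo): buf='ok' undo_depth=1 redo_depth=2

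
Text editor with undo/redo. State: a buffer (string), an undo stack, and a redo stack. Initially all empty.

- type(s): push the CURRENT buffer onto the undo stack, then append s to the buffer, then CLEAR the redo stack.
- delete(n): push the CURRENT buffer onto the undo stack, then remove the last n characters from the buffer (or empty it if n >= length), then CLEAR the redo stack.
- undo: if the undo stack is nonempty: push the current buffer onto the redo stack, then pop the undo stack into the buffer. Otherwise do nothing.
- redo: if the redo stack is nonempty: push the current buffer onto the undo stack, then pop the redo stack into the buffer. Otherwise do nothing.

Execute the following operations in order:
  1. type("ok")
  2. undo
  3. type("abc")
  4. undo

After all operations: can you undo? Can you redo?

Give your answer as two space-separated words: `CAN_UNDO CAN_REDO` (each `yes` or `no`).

Answer: no yes

Derivation:
After op 1 (type): buf='ok' undo_depth=1 redo_depth=0
After op 2 (undo): buf='(empty)' undo_depth=0 redo_depth=1
After op 3 (type): buf='abc' undo_depth=1 redo_depth=0
After op 4 (undo): buf='(empty)' undo_depth=0 redo_depth=1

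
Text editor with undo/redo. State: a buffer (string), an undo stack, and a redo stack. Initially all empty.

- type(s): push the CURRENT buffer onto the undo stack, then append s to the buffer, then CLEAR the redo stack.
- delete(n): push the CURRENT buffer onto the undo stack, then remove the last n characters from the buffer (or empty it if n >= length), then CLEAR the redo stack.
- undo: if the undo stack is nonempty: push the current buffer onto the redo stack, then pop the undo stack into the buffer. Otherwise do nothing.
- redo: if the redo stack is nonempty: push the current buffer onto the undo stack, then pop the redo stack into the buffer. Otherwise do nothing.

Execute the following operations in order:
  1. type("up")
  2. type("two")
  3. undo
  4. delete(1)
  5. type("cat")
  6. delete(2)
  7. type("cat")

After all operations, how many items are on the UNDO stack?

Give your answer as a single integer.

After op 1 (type): buf='up' undo_depth=1 redo_depth=0
After op 2 (type): buf='uptwo' undo_depth=2 redo_depth=0
After op 3 (undo): buf='up' undo_depth=1 redo_depth=1
After op 4 (delete): buf='u' undo_depth=2 redo_depth=0
After op 5 (type): buf='ucat' undo_depth=3 redo_depth=0
After op 6 (delete): buf='uc' undo_depth=4 redo_depth=0
After op 7 (type): buf='uccat' undo_depth=5 redo_depth=0

Answer: 5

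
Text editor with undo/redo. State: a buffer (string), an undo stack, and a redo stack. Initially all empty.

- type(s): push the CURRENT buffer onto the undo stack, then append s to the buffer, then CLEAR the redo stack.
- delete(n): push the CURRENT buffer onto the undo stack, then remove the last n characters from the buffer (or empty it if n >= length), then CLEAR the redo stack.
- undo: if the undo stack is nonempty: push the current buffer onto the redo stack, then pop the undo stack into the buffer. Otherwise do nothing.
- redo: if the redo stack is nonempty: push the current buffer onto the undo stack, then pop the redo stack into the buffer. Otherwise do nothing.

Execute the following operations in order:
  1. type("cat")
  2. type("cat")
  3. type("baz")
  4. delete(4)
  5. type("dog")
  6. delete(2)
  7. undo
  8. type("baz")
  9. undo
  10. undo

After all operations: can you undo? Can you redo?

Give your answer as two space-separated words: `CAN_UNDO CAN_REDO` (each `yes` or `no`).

Answer: yes yes

Derivation:
After op 1 (type): buf='cat' undo_depth=1 redo_depth=0
After op 2 (type): buf='catcat' undo_depth=2 redo_depth=0
After op 3 (type): buf='catcatbaz' undo_depth=3 redo_depth=0
After op 4 (delete): buf='catca' undo_depth=4 redo_depth=0
After op 5 (type): buf='catcadog' undo_depth=5 redo_depth=0
After op 6 (delete): buf='catcad' undo_depth=6 redo_depth=0
After op 7 (undo): buf='catcadog' undo_depth=5 redo_depth=1
After op 8 (type): buf='catcadogbaz' undo_depth=6 redo_depth=0
After op 9 (undo): buf='catcadog' undo_depth=5 redo_depth=1
After op 10 (undo): buf='catca' undo_depth=4 redo_depth=2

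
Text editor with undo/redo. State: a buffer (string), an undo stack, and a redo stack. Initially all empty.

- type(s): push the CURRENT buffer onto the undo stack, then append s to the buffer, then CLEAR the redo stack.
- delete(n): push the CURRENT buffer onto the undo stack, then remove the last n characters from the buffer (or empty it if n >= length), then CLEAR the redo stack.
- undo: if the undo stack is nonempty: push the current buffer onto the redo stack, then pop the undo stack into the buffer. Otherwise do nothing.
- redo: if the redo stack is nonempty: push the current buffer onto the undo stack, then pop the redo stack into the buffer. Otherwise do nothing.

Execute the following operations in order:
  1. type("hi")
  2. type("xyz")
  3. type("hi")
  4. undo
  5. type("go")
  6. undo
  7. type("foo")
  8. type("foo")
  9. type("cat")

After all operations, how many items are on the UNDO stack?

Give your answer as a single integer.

Answer: 5

Derivation:
After op 1 (type): buf='hi' undo_depth=1 redo_depth=0
After op 2 (type): buf='hixyz' undo_depth=2 redo_depth=0
After op 3 (type): buf='hixyzhi' undo_depth=3 redo_depth=0
After op 4 (undo): buf='hixyz' undo_depth=2 redo_depth=1
After op 5 (type): buf='hixyzgo' undo_depth=3 redo_depth=0
After op 6 (undo): buf='hixyz' undo_depth=2 redo_depth=1
After op 7 (type): buf='hixyzfoo' undo_depth=3 redo_depth=0
After op 8 (type): buf='hixyzfoofoo' undo_depth=4 redo_depth=0
After op 9 (type): buf='hixyzfoofoocat' undo_depth=5 redo_depth=0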